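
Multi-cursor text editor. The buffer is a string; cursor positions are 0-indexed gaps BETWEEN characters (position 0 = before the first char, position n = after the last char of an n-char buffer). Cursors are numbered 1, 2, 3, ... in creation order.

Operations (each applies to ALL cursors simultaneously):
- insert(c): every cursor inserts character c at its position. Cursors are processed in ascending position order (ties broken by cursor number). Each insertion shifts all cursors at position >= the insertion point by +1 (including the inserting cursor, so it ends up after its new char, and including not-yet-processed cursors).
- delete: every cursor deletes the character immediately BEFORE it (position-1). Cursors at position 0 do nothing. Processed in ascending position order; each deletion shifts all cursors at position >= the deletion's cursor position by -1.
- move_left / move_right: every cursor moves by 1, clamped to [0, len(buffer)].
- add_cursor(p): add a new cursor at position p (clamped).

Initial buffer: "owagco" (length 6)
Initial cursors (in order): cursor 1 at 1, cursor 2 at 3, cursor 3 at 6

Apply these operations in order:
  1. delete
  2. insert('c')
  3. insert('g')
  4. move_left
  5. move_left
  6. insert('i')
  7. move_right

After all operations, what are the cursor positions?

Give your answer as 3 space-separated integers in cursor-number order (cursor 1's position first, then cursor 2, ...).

After op 1 (delete): buffer="wgc" (len 3), cursors c1@0 c2@1 c3@3, authorship ...
After op 2 (insert('c')): buffer="cwcgcc" (len 6), cursors c1@1 c2@3 c3@6, authorship 1.2..3
After op 3 (insert('g')): buffer="cgwcggccg" (len 9), cursors c1@2 c2@5 c3@9, authorship 11.22..33
After op 4 (move_left): buffer="cgwcggccg" (len 9), cursors c1@1 c2@4 c3@8, authorship 11.22..33
After op 5 (move_left): buffer="cgwcggccg" (len 9), cursors c1@0 c2@3 c3@7, authorship 11.22..33
After op 6 (insert('i')): buffer="icgwicggcicg" (len 12), cursors c1@1 c2@5 c3@10, authorship 111.222..333
After op 7 (move_right): buffer="icgwicggcicg" (len 12), cursors c1@2 c2@6 c3@11, authorship 111.222..333

Answer: 2 6 11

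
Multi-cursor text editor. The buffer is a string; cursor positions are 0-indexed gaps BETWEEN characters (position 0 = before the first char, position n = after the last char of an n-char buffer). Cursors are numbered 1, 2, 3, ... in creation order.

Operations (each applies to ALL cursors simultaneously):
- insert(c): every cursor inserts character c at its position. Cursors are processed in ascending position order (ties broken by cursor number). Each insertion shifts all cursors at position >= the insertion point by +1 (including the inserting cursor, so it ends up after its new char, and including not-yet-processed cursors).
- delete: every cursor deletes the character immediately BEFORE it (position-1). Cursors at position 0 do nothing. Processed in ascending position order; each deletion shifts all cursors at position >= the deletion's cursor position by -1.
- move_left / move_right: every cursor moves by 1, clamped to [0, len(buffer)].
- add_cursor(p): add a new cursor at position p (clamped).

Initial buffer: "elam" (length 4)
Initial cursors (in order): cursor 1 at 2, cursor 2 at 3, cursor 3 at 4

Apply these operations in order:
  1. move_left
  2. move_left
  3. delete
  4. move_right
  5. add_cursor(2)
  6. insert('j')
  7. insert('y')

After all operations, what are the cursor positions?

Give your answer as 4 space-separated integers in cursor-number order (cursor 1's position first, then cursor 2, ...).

After op 1 (move_left): buffer="elam" (len 4), cursors c1@1 c2@2 c3@3, authorship ....
After op 2 (move_left): buffer="elam" (len 4), cursors c1@0 c2@1 c3@2, authorship ....
After op 3 (delete): buffer="am" (len 2), cursors c1@0 c2@0 c3@0, authorship ..
After op 4 (move_right): buffer="am" (len 2), cursors c1@1 c2@1 c3@1, authorship ..
After op 5 (add_cursor(2)): buffer="am" (len 2), cursors c1@1 c2@1 c3@1 c4@2, authorship ..
After op 6 (insert('j')): buffer="ajjjmj" (len 6), cursors c1@4 c2@4 c3@4 c4@6, authorship .123.4
After op 7 (insert('y')): buffer="ajjjyyymjy" (len 10), cursors c1@7 c2@7 c3@7 c4@10, authorship .123123.44

Answer: 7 7 7 10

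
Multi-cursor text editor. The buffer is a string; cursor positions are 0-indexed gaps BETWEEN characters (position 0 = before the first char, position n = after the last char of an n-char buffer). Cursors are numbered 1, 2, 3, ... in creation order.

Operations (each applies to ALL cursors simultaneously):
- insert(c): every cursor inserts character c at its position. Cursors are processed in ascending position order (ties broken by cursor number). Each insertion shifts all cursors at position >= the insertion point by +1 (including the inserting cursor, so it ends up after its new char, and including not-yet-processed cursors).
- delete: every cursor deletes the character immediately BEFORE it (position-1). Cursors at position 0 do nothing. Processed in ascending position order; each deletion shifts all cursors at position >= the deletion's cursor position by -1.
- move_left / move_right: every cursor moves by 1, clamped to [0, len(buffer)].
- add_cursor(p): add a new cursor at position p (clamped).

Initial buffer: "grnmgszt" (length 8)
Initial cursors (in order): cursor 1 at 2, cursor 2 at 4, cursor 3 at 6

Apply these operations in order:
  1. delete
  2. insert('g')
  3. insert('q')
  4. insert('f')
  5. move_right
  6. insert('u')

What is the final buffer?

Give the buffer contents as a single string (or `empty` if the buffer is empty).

After op 1 (delete): buffer="gngzt" (len 5), cursors c1@1 c2@2 c3@3, authorship .....
After op 2 (insert('g')): buffer="ggngggzt" (len 8), cursors c1@2 c2@4 c3@6, authorship .1.2.3..
After op 3 (insert('q')): buffer="ggqngqggqzt" (len 11), cursors c1@3 c2@6 c3@9, authorship .11.22.33..
After op 4 (insert('f')): buffer="ggqfngqfggqfzt" (len 14), cursors c1@4 c2@8 c3@12, authorship .111.222.333..
After op 5 (move_right): buffer="ggqfngqfggqfzt" (len 14), cursors c1@5 c2@9 c3@13, authorship .111.222.333..
After op 6 (insert('u')): buffer="ggqfnugqfgugqfzut" (len 17), cursors c1@6 c2@11 c3@16, authorship .111.1222.2333.3.

Answer: ggqfnugqfgugqfzut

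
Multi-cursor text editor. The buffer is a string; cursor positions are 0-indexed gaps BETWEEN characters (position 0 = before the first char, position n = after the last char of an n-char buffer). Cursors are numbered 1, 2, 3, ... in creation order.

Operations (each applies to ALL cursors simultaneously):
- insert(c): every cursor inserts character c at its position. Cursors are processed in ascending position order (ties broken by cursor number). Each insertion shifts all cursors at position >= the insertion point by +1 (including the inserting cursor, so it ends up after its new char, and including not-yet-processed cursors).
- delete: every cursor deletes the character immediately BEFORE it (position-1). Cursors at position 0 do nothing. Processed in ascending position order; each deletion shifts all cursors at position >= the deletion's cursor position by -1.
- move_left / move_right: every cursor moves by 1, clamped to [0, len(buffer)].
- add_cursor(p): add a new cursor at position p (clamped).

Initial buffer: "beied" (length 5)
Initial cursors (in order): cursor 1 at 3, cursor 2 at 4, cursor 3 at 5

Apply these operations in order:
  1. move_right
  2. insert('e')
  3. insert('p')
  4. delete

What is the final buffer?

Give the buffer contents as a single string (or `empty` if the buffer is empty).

After op 1 (move_right): buffer="beied" (len 5), cursors c1@4 c2@5 c3@5, authorship .....
After op 2 (insert('e')): buffer="beieedee" (len 8), cursors c1@5 c2@8 c3@8, authorship ....1.23
After op 3 (insert('p')): buffer="beieepdeepp" (len 11), cursors c1@6 c2@11 c3@11, authorship ....11.2323
After op 4 (delete): buffer="beieedee" (len 8), cursors c1@5 c2@8 c3@8, authorship ....1.23

Answer: beieedee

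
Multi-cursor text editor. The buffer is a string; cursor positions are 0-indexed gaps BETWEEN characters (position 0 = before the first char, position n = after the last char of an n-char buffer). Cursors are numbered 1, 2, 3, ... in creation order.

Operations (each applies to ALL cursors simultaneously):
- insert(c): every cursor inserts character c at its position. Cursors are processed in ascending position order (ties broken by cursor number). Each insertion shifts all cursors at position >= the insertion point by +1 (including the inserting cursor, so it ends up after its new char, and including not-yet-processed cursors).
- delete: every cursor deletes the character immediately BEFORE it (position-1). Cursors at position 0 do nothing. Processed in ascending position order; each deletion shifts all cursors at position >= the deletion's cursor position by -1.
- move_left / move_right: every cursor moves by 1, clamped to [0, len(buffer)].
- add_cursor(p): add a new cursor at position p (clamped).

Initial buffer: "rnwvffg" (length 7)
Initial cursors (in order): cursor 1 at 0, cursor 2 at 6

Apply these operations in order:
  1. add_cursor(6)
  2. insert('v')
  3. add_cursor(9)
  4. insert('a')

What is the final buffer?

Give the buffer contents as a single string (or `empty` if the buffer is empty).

After op 1 (add_cursor(6)): buffer="rnwvffg" (len 7), cursors c1@0 c2@6 c3@6, authorship .......
After op 2 (insert('v')): buffer="vrnwvffvvg" (len 10), cursors c1@1 c2@9 c3@9, authorship 1......23.
After op 3 (add_cursor(9)): buffer="vrnwvffvvg" (len 10), cursors c1@1 c2@9 c3@9 c4@9, authorship 1......23.
After op 4 (insert('a')): buffer="varnwvffvvaaag" (len 14), cursors c1@2 c2@13 c3@13 c4@13, authorship 11......23234.

Answer: varnwvffvvaaag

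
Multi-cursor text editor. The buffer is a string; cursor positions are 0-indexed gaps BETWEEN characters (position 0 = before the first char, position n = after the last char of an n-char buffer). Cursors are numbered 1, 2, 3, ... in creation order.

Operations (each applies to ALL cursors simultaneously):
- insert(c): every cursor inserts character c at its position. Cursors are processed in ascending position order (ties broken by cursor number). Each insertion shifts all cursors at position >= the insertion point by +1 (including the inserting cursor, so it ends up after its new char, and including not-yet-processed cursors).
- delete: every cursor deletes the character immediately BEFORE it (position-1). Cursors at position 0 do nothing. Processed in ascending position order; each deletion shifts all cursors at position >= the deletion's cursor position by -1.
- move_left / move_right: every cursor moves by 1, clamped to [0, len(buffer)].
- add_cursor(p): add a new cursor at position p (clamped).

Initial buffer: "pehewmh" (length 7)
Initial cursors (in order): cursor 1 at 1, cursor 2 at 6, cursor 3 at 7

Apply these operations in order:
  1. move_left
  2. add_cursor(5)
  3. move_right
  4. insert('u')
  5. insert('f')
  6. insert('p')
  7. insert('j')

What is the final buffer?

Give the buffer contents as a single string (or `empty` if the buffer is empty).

Answer: pufpjehewmuuffppjjhufpj

Derivation:
After op 1 (move_left): buffer="pehewmh" (len 7), cursors c1@0 c2@5 c3@6, authorship .......
After op 2 (add_cursor(5)): buffer="pehewmh" (len 7), cursors c1@0 c2@5 c4@5 c3@6, authorship .......
After op 3 (move_right): buffer="pehewmh" (len 7), cursors c1@1 c2@6 c4@6 c3@7, authorship .......
After op 4 (insert('u')): buffer="puehewmuuhu" (len 11), cursors c1@2 c2@9 c4@9 c3@11, authorship .1.....24.3
After op 5 (insert('f')): buffer="pufehewmuuffhuf" (len 15), cursors c1@3 c2@12 c4@12 c3@15, authorship .11.....2424.33
After op 6 (insert('p')): buffer="pufpehewmuuffpphufp" (len 19), cursors c1@4 c2@15 c4@15 c3@19, authorship .111.....242424.333
After op 7 (insert('j')): buffer="pufpjehewmuuffppjjhufpj" (len 23), cursors c1@5 c2@18 c4@18 c3@23, authorship .1111.....24242424.3333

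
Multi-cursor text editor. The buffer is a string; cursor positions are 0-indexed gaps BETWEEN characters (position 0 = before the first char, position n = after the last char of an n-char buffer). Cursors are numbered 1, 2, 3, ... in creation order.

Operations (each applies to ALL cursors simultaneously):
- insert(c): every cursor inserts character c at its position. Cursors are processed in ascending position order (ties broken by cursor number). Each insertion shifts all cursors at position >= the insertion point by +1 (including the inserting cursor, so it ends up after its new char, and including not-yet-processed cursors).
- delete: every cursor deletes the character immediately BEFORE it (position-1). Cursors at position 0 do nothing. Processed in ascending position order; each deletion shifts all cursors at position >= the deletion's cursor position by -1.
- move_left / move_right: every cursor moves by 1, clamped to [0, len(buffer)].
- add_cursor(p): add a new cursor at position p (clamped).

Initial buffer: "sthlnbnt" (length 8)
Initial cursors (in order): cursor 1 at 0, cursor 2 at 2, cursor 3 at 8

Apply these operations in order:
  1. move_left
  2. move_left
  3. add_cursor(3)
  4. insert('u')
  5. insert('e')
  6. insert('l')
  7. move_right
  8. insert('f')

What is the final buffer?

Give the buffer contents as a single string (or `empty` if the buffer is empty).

Answer: uueellsffthuellfnbuelnft

Derivation:
After op 1 (move_left): buffer="sthlnbnt" (len 8), cursors c1@0 c2@1 c3@7, authorship ........
After op 2 (move_left): buffer="sthlnbnt" (len 8), cursors c1@0 c2@0 c3@6, authorship ........
After op 3 (add_cursor(3)): buffer="sthlnbnt" (len 8), cursors c1@0 c2@0 c4@3 c3@6, authorship ........
After op 4 (insert('u')): buffer="uusthulnbunt" (len 12), cursors c1@2 c2@2 c4@6 c3@10, authorship 12...4...3..
After op 5 (insert('e')): buffer="uueesthuelnbuent" (len 16), cursors c1@4 c2@4 c4@9 c3@14, authorship 1212...44...33..
After op 6 (insert('l')): buffer="uueellsthuellnbuelnt" (len 20), cursors c1@6 c2@6 c4@12 c3@18, authorship 121212...444...333..
After op 7 (move_right): buffer="uueellsthuellnbuelnt" (len 20), cursors c1@7 c2@7 c4@13 c3@19, authorship 121212...444...333..
After op 8 (insert('f')): buffer="uueellsffthuellfnbuelnft" (len 24), cursors c1@9 c2@9 c4@16 c3@23, authorship 121212.12..444.4..333.3.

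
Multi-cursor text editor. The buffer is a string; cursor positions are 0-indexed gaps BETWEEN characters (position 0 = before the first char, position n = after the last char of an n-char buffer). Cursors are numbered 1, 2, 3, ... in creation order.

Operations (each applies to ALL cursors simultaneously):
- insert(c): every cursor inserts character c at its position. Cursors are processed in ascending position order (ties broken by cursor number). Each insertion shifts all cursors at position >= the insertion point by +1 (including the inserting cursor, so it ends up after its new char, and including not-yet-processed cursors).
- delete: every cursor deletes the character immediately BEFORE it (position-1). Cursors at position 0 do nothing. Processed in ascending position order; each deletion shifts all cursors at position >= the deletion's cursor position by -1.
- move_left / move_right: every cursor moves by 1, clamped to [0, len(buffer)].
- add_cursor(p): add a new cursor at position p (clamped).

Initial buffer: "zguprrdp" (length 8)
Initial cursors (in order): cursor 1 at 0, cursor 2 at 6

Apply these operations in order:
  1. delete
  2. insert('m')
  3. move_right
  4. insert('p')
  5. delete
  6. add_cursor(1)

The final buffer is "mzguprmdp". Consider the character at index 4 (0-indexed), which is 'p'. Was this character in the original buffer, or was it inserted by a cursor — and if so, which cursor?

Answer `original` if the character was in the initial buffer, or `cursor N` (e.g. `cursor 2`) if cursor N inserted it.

Answer: original

Derivation:
After op 1 (delete): buffer="zguprdp" (len 7), cursors c1@0 c2@5, authorship .......
After op 2 (insert('m')): buffer="mzguprmdp" (len 9), cursors c1@1 c2@7, authorship 1.....2..
After op 3 (move_right): buffer="mzguprmdp" (len 9), cursors c1@2 c2@8, authorship 1.....2..
After op 4 (insert('p')): buffer="mzpguprmdpp" (len 11), cursors c1@3 c2@10, authorship 1.1....2.2.
After op 5 (delete): buffer="mzguprmdp" (len 9), cursors c1@2 c2@8, authorship 1.....2..
After op 6 (add_cursor(1)): buffer="mzguprmdp" (len 9), cursors c3@1 c1@2 c2@8, authorship 1.....2..
Authorship (.=original, N=cursor N): 1 . . . . . 2 . .
Index 4: author = original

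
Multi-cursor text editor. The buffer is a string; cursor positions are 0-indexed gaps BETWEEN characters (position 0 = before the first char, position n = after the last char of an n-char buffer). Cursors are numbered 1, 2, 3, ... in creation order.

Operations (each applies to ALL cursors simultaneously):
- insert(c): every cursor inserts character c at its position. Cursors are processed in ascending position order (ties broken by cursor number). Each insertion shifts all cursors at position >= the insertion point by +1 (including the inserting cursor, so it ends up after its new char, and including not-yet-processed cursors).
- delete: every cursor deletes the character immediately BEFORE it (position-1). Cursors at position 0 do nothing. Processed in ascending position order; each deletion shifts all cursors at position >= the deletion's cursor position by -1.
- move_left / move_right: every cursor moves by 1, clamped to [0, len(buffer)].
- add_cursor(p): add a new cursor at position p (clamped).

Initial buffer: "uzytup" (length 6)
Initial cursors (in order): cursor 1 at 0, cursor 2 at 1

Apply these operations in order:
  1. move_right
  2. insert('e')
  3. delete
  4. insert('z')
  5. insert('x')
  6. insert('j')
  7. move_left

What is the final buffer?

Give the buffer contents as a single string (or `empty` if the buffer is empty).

After op 1 (move_right): buffer="uzytup" (len 6), cursors c1@1 c2@2, authorship ......
After op 2 (insert('e')): buffer="uezeytup" (len 8), cursors c1@2 c2@4, authorship .1.2....
After op 3 (delete): buffer="uzytup" (len 6), cursors c1@1 c2@2, authorship ......
After op 4 (insert('z')): buffer="uzzzytup" (len 8), cursors c1@2 c2@4, authorship .1.2....
After op 5 (insert('x')): buffer="uzxzzxytup" (len 10), cursors c1@3 c2@6, authorship .11.22....
After op 6 (insert('j')): buffer="uzxjzzxjytup" (len 12), cursors c1@4 c2@8, authorship .111.222....
After op 7 (move_left): buffer="uzxjzzxjytup" (len 12), cursors c1@3 c2@7, authorship .111.222....

Answer: uzxjzzxjytup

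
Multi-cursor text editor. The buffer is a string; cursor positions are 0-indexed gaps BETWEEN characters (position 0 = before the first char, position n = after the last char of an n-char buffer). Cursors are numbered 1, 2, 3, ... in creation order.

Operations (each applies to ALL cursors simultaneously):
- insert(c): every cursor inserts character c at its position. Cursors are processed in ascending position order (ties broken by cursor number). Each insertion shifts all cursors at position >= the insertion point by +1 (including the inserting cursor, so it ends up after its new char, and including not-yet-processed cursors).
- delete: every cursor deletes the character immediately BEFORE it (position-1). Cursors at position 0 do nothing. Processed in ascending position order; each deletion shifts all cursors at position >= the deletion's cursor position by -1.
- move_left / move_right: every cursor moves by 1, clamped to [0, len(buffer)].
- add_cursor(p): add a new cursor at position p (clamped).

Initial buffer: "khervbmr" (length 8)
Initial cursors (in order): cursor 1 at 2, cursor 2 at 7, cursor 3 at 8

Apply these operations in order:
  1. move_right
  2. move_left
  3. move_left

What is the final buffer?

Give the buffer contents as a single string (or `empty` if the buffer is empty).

After op 1 (move_right): buffer="khervbmr" (len 8), cursors c1@3 c2@8 c3@8, authorship ........
After op 2 (move_left): buffer="khervbmr" (len 8), cursors c1@2 c2@7 c3@7, authorship ........
After op 3 (move_left): buffer="khervbmr" (len 8), cursors c1@1 c2@6 c3@6, authorship ........

Answer: khervbmr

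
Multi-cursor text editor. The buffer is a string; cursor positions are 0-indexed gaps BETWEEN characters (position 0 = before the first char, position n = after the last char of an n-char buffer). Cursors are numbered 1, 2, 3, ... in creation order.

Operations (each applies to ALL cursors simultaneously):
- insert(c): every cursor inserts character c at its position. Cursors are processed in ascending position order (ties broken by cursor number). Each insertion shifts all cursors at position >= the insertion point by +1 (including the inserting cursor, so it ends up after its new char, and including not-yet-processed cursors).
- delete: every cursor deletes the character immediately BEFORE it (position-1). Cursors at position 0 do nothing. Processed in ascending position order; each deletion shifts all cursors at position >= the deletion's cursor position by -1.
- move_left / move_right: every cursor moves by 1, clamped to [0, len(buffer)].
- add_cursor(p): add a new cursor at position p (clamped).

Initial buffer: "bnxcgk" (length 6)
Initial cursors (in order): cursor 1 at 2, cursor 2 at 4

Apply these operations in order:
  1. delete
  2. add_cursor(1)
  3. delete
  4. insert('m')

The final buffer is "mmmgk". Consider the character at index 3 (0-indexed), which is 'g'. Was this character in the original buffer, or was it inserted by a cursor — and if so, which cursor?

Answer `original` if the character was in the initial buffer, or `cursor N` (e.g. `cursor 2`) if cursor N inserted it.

Answer: original

Derivation:
After op 1 (delete): buffer="bxgk" (len 4), cursors c1@1 c2@2, authorship ....
After op 2 (add_cursor(1)): buffer="bxgk" (len 4), cursors c1@1 c3@1 c2@2, authorship ....
After op 3 (delete): buffer="gk" (len 2), cursors c1@0 c2@0 c3@0, authorship ..
After op 4 (insert('m')): buffer="mmmgk" (len 5), cursors c1@3 c2@3 c3@3, authorship 123..
Authorship (.=original, N=cursor N): 1 2 3 . .
Index 3: author = original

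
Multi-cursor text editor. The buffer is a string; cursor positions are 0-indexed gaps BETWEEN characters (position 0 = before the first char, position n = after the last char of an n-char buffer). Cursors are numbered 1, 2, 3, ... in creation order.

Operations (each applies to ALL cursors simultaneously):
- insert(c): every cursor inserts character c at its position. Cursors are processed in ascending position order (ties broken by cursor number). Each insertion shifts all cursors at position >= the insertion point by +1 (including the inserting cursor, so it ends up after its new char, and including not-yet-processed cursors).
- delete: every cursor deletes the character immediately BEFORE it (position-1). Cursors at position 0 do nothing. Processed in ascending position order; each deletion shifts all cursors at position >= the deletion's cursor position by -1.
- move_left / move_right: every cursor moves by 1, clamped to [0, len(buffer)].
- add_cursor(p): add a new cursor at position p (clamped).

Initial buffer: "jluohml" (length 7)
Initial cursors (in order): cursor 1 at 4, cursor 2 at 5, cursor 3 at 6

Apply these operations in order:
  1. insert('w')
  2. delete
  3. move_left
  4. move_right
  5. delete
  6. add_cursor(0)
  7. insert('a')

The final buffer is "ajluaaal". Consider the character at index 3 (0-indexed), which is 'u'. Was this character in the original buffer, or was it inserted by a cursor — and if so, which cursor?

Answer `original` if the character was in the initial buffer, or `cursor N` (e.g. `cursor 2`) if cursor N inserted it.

After op 1 (insert('w')): buffer="jluowhwmwl" (len 10), cursors c1@5 c2@7 c3@9, authorship ....1.2.3.
After op 2 (delete): buffer="jluohml" (len 7), cursors c1@4 c2@5 c3@6, authorship .......
After op 3 (move_left): buffer="jluohml" (len 7), cursors c1@3 c2@4 c3@5, authorship .......
After op 4 (move_right): buffer="jluohml" (len 7), cursors c1@4 c2@5 c3@6, authorship .......
After op 5 (delete): buffer="jlul" (len 4), cursors c1@3 c2@3 c3@3, authorship ....
After op 6 (add_cursor(0)): buffer="jlul" (len 4), cursors c4@0 c1@3 c2@3 c3@3, authorship ....
After op 7 (insert('a')): buffer="ajluaaal" (len 8), cursors c4@1 c1@7 c2@7 c3@7, authorship 4...123.
Authorship (.=original, N=cursor N): 4 . . . 1 2 3 .
Index 3: author = original

Answer: original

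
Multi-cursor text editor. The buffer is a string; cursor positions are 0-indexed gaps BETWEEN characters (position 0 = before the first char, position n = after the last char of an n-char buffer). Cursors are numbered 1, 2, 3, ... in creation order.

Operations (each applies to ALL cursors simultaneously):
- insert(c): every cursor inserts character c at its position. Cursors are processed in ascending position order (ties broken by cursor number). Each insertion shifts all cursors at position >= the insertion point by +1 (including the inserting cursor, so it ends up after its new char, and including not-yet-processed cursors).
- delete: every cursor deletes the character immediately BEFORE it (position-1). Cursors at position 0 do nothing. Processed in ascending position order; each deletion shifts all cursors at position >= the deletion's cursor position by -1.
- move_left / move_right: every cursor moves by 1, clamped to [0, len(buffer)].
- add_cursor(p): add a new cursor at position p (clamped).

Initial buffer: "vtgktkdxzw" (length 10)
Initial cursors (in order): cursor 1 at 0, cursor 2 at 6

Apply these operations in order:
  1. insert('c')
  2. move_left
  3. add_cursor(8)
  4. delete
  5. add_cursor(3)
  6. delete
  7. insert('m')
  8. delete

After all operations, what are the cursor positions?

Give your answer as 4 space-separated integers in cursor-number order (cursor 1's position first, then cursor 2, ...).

Answer: 0 3 3 2

Derivation:
After op 1 (insert('c')): buffer="cvtgktkcdxzw" (len 12), cursors c1@1 c2@8, authorship 1......2....
After op 2 (move_left): buffer="cvtgktkcdxzw" (len 12), cursors c1@0 c2@7, authorship 1......2....
After op 3 (add_cursor(8)): buffer="cvtgktkcdxzw" (len 12), cursors c1@0 c2@7 c3@8, authorship 1......2....
After op 4 (delete): buffer="cvtgktdxzw" (len 10), cursors c1@0 c2@6 c3@6, authorship 1.........
After op 5 (add_cursor(3)): buffer="cvtgktdxzw" (len 10), cursors c1@0 c4@3 c2@6 c3@6, authorship 1.........
After op 6 (delete): buffer="cvgdxzw" (len 7), cursors c1@0 c4@2 c2@3 c3@3, authorship 1......
After op 7 (insert('m')): buffer="mcvmgmmdxzw" (len 11), cursors c1@1 c4@4 c2@7 c3@7, authorship 11.4.23....
After op 8 (delete): buffer="cvgdxzw" (len 7), cursors c1@0 c4@2 c2@3 c3@3, authorship 1......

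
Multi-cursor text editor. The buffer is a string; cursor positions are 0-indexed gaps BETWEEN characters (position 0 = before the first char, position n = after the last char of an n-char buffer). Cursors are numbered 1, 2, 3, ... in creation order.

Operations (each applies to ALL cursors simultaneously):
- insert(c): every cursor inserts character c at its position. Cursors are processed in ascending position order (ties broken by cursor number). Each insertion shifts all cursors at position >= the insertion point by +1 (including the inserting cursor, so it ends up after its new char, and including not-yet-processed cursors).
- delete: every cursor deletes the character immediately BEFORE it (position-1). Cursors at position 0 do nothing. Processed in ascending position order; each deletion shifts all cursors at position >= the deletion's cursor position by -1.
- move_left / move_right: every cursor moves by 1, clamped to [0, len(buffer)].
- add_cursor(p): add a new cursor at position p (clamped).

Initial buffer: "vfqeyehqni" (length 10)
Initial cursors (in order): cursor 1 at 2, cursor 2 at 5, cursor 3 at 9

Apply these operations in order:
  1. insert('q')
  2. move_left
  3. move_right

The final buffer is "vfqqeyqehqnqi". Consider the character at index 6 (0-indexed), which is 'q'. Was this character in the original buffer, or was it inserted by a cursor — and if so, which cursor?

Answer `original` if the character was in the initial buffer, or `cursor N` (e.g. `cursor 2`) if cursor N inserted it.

After op 1 (insert('q')): buffer="vfqqeyqehqnqi" (len 13), cursors c1@3 c2@7 c3@12, authorship ..1...2....3.
After op 2 (move_left): buffer="vfqqeyqehqnqi" (len 13), cursors c1@2 c2@6 c3@11, authorship ..1...2....3.
After op 3 (move_right): buffer="vfqqeyqehqnqi" (len 13), cursors c1@3 c2@7 c3@12, authorship ..1...2....3.
Authorship (.=original, N=cursor N): . . 1 . . . 2 . . . . 3 .
Index 6: author = 2

Answer: cursor 2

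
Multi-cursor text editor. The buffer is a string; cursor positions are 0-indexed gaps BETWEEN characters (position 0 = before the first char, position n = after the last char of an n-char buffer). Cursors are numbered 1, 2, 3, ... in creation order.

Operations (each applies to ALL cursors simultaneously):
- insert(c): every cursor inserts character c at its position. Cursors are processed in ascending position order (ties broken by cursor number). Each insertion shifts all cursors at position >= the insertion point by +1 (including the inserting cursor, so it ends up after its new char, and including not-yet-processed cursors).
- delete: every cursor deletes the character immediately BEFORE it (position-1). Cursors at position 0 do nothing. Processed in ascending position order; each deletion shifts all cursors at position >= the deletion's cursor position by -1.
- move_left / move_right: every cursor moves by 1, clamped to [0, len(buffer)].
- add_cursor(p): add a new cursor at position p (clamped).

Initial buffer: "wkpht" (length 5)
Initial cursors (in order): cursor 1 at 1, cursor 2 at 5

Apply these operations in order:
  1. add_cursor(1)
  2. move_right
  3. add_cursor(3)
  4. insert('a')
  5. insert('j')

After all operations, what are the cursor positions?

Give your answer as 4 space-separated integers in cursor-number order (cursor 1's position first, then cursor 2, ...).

After op 1 (add_cursor(1)): buffer="wkpht" (len 5), cursors c1@1 c3@1 c2@5, authorship .....
After op 2 (move_right): buffer="wkpht" (len 5), cursors c1@2 c3@2 c2@5, authorship .....
After op 3 (add_cursor(3)): buffer="wkpht" (len 5), cursors c1@2 c3@2 c4@3 c2@5, authorship .....
After op 4 (insert('a')): buffer="wkaapahta" (len 9), cursors c1@4 c3@4 c4@6 c2@9, authorship ..13.4..2
After op 5 (insert('j')): buffer="wkaajjpajhtaj" (len 13), cursors c1@6 c3@6 c4@9 c2@13, authorship ..1313.44..22

Answer: 6 13 6 9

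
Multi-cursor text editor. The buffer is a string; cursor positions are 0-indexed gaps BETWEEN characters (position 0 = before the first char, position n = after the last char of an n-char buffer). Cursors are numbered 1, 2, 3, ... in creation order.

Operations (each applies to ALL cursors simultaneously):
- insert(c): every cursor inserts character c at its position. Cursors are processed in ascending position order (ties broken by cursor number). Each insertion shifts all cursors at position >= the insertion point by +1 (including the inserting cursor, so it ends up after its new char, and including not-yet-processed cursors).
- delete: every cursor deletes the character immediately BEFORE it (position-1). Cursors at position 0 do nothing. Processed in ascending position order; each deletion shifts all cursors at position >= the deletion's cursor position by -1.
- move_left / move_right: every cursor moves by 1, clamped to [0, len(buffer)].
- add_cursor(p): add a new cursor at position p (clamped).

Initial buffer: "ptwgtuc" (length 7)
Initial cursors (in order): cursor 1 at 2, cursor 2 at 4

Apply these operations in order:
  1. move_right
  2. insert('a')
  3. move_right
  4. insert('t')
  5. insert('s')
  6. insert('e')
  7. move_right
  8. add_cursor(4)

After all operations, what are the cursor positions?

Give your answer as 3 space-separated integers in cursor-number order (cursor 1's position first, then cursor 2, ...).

After op 1 (move_right): buffer="ptwgtuc" (len 7), cursors c1@3 c2@5, authorship .......
After op 2 (insert('a')): buffer="ptwagtauc" (len 9), cursors c1@4 c2@7, authorship ...1..2..
After op 3 (move_right): buffer="ptwagtauc" (len 9), cursors c1@5 c2@8, authorship ...1..2..
After op 4 (insert('t')): buffer="ptwagttautc" (len 11), cursors c1@6 c2@10, authorship ...1.1.2.2.
After op 5 (insert('s')): buffer="ptwagtstautsc" (len 13), cursors c1@7 c2@12, authorship ...1.11.2.22.
After op 6 (insert('e')): buffer="ptwagtsetautsec" (len 15), cursors c1@8 c2@14, authorship ...1.111.2.222.
After op 7 (move_right): buffer="ptwagtsetautsec" (len 15), cursors c1@9 c2@15, authorship ...1.111.2.222.
After op 8 (add_cursor(4)): buffer="ptwagtsetautsec" (len 15), cursors c3@4 c1@9 c2@15, authorship ...1.111.2.222.

Answer: 9 15 4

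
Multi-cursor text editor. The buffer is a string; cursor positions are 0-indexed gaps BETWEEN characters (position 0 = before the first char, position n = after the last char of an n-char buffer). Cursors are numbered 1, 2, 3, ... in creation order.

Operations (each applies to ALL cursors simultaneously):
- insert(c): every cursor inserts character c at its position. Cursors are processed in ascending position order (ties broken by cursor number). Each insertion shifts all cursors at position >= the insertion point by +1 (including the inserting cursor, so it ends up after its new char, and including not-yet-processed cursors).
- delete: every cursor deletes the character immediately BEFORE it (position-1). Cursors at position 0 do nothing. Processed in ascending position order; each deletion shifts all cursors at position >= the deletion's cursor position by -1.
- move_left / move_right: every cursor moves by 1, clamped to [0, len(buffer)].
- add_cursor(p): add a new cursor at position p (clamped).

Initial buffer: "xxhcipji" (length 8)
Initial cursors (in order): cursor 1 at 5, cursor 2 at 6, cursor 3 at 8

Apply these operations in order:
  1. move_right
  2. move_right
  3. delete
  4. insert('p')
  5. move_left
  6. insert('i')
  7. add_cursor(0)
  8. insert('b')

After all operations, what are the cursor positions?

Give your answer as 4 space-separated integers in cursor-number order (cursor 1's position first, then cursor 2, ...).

After op 1 (move_right): buffer="xxhcipji" (len 8), cursors c1@6 c2@7 c3@8, authorship ........
After op 2 (move_right): buffer="xxhcipji" (len 8), cursors c1@7 c2@8 c3@8, authorship ........
After op 3 (delete): buffer="xxhci" (len 5), cursors c1@5 c2@5 c3@5, authorship .....
After op 4 (insert('p')): buffer="xxhcippp" (len 8), cursors c1@8 c2@8 c3@8, authorship .....123
After op 5 (move_left): buffer="xxhcippp" (len 8), cursors c1@7 c2@7 c3@7, authorship .....123
After op 6 (insert('i')): buffer="xxhcippiiip" (len 11), cursors c1@10 c2@10 c3@10, authorship .....121233
After op 7 (add_cursor(0)): buffer="xxhcippiiip" (len 11), cursors c4@0 c1@10 c2@10 c3@10, authorship .....121233
After op 8 (insert('b')): buffer="bxxhcippiiibbbp" (len 15), cursors c4@1 c1@14 c2@14 c3@14, authorship 4.....121231233

Answer: 14 14 14 1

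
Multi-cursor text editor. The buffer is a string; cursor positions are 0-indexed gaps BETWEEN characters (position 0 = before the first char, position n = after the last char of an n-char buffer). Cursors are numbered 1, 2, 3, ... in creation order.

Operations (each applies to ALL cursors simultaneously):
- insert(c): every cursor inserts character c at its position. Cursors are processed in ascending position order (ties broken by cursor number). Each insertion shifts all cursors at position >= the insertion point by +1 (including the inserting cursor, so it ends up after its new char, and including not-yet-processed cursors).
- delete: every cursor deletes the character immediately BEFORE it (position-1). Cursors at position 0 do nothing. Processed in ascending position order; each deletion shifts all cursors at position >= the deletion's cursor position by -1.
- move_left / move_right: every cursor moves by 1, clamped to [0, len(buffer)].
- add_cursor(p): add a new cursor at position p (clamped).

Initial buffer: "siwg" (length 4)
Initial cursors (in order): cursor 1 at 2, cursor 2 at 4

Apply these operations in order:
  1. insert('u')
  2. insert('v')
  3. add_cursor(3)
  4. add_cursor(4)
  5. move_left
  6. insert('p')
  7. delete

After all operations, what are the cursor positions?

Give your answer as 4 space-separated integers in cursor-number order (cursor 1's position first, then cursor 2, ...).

Answer: 3 7 2 3

Derivation:
After op 1 (insert('u')): buffer="siuwgu" (len 6), cursors c1@3 c2@6, authorship ..1..2
After op 2 (insert('v')): buffer="siuvwguv" (len 8), cursors c1@4 c2@8, authorship ..11..22
After op 3 (add_cursor(3)): buffer="siuvwguv" (len 8), cursors c3@3 c1@4 c2@8, authorship ..11..22
After op 4 (add_cursor(4)): buffer="siuvwguv" (len 8), cursors c3@3 c1@4 c4@4 c2@8, authorship ..11..22
After op 5 (move_left): buffer="siuvwguv" (len 8), cursors c3@2 c1@3 c4@3 c2@7, authorship ..11..22
After op 6 (insert('p')): buffer="sipuppvwgupv" (len 12), cursors c3@3 c1@6 c4@6 c2@11, authorship ..31141..222
After op 7 (delete): buffer="siuvwguv" (len 8), cursors c3@2 c1@3 c4@3 c2@7, authorship ..11..22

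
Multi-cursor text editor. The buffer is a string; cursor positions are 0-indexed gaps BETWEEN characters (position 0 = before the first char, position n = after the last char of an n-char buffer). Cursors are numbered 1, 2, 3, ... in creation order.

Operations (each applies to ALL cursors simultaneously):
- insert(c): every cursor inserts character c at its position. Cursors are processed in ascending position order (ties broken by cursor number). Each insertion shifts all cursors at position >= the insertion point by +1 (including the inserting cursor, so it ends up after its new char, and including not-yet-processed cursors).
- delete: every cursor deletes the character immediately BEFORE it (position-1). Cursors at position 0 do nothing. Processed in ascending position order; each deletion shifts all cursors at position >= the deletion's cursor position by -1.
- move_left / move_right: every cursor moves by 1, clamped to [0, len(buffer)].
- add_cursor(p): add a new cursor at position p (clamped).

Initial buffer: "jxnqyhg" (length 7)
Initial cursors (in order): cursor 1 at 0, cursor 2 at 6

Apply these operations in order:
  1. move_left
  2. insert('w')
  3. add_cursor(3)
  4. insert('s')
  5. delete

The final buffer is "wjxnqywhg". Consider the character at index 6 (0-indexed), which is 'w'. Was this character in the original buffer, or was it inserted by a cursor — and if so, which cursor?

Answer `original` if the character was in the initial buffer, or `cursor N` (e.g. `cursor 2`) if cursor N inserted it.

After op 1 (move_left): buffer="jxnqyhg" (len 7), cursors c1@0 c2@5, authorship .......
After op 2 (insert('w')): buffer="wjxnqywhg" (len 9), cursors c1@1 c2@7, authorship 1.....2..
After op 3 (add_cursor(3)): buffer="wjxnqywhg" (len 9), cursors c1@1 c3@3 c2@7, authorship 1.....2..
After op 4 (insert('s')): buffer="wsjxsnqywshg" (len 12), cursors c1@2 c3@5 c2@10, authorship 11..3...22..
After op 5 (delete): buffer="wjxnqywhg" (len 9), cursors c1@1 c3@3 c2@7, authorship 1.....2..
Authorship (.=original, N=cursor N): 1 . . . . . 2 . .
Index 6: author = 2

Answer: cursor 2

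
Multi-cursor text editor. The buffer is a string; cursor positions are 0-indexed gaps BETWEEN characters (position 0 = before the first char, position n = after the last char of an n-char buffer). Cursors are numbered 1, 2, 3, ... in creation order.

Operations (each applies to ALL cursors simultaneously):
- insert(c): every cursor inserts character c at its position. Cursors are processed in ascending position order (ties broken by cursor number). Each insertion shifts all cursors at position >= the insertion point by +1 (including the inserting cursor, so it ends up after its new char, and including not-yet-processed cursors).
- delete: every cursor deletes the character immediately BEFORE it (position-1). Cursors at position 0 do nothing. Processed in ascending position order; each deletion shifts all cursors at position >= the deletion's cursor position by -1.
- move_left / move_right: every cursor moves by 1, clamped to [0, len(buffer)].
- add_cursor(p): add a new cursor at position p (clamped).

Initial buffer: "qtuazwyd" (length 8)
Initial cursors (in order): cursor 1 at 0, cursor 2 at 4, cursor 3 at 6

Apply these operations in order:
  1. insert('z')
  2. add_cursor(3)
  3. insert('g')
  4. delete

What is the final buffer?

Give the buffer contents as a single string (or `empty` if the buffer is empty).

After op 1 (insert('z')): buffer="zqtuazzwzyd" (len 11), cursors c1@1 c2@6 c3@9, authorship 1....2..3..
After op 2 (add_cursor(3)): buffer="zqtuazzwzyd" (len 11), cursors c1@1 c4@3 c2@6 c3@9, authorship 1....2..3..
After op 3 (insert('g')): buffer="zgqtguazgzwzgyd" (len 15), cursors c1@2 c4@5 c2@9 c3@13, authorship 11..4..22..33..
After op 4 (delete): buffer="zqtuazzwzyd" (len 11), cursors c1@1 c4@3 c2@6 c3@9, authorship 1....2..3..

Answer: zqtuazzwzyd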